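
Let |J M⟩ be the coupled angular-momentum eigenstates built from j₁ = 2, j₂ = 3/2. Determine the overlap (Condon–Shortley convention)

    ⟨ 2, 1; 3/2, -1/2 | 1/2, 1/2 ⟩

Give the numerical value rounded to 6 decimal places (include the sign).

−√(3/10) = -0.547723

j₁+j₂−J=3  J+j₁−j₂=1  J−j₁+j₂=0  j₁+j₂+J+1=5
(j₁±m₁, j₂±m₂, J±M) = (3,1,1,2,1,0)
P² = 6/5
sum k=1..1:
  [1] −1/2 = -1/2
S = -1/2
C² = P²·S² = 3/10 ; C = -0.547723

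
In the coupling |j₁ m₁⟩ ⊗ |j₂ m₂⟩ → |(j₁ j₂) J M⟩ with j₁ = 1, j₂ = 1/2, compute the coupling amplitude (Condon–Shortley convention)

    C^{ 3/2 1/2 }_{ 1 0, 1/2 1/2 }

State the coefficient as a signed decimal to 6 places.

+√(2/3) = +0.816497

j₁+j₂−J=0  J+j₁−j₂=2  J−j₁+j₂=1  j₁+j₂+J+1=4
(j₁±m₁, j₂±m₂, J±M) = (1,1,1,0,2,1)
P² = 2/3
sum k=0..0:
  [0] +1/1 = 1
S = 1
C² = P²·S² = 2/3 ; C = +0.816497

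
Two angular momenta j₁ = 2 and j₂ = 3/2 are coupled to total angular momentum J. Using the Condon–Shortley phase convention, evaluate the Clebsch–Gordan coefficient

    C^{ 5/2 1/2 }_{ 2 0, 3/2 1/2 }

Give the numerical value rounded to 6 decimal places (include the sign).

√[6·1!3!2!/7! · 2!2!2!1!3!2!] = √(48/35)
  +(−1)^0/∏(0,1,2,2,1,0)! = 1/4  (running 1/4)
  +(−1)^1/∏(1,0,1,1,2,1)! = -1/2  (running -1/4)
⟨..|..⟩ = √(48/35)·(-1/4) = -0.292770

-0.292770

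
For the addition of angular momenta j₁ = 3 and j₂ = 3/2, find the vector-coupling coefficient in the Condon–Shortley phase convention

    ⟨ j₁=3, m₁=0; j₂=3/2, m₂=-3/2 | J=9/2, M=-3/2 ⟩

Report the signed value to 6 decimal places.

+√(5/21) ≈ +0.487950

√[10·0!6!3!/10! · 3!3!0!3!3!6!] = √(77760/7)
  +(−1)^0/∏(0,0,3,0,3,3)! = 1/216  (running 1/216)
⟨..|..⟩ = √(77760/7)·(1/216) = +0.487950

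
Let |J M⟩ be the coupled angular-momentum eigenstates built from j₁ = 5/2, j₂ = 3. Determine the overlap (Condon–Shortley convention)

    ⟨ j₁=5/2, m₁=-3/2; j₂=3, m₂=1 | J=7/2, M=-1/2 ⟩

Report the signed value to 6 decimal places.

+√(8/63) = +0.356348

√[8·2!3!4!/10! · 1!4!4!2!3!4!] = √(18432/175)
  +(−1)^1/∏(1,1,3,3,0,1)! = -1/36  (running -1/36)
  +(−1)^2/∏(2,0,2,2,1,2)! = 1/16  (running 5/144)
⟨..|..⟩ = √(18432/175)·(5/144) = +0.356348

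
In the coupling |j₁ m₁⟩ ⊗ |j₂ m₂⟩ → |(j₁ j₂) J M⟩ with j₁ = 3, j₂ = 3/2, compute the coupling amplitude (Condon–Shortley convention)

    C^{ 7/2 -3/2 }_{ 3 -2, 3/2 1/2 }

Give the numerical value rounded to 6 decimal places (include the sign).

−√(3/7) ≈ -0.654654

√[8·1!5!2!/9! · 1!5!2!1!2!5!] = √(6400/21)
  +(−1)^0/∏(0,1,5,2,0,0)! = 1/240  (running 1/240)
  +(−1)^1/∏(1,0,4,1,1,1)! = -1/24  (running -3/80)
⟨..|..⟩ = √(6400/21)·(-3/80) = -0.654654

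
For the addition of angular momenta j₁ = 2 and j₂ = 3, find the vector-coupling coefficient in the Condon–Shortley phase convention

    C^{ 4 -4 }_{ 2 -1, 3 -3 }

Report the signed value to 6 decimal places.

+√(3/5) = +0.774597

j₁+j₂−J=1  J+j₁−j₂=3  J−j₁+j₂=5  j₁+j₂+J+1=10
(j₁±m₁, j₂±m₂, J±M) = (1,3,0,6,0,8)
P² = 311040
sum k=0..0:
  [0] +1/720 = 1/720
S = 1/720
C² = P²·S² = 3/5 ; C = +0.774597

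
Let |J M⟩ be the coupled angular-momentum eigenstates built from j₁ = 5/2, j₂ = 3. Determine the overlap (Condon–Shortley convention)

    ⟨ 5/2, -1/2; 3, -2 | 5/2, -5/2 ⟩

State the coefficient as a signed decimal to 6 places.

triangle: 3!·2!·3!/9! = 72/362880
(j±m)!: 2!·3!·1!·5!·0!·5! = 172800
prefactor² = (2J+1)·Δ·N² = 1440/7
  k=1: −1/(1!·2!·2!·0!·0!·3!) = -1/24
Σ = -1/24  ⇒  CG² = 1440/7·(-1/24)² = 5/14
CG = −√(5/14) = -0.597614

−√(5/14) = -0.597614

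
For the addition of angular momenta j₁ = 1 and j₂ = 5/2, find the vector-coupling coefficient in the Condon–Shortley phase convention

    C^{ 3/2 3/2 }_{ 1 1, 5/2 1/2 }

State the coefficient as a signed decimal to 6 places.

+√(1/15) = +0.258199

triangle: 2!×0!×3!/6! = 12/720
(j±m)!: 2!×0!×3!×2!×3!×0! = 144
prefactor² = (2J+1)×Δ×N² = 48/5
  k=0: +1/(0!×2!×0!×3!×0!×0!) = 1/12
Σ = 1/12  ⇒  CG² = 48/5×1/12² = 1/15
CG = +√(1/15) = +0.258199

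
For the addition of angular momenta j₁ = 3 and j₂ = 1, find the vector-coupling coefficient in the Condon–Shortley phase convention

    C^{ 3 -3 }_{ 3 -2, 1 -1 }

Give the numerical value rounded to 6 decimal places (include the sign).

+√(1/4) ≈ +0.500000

j₁+j₂−J=1  J+j₁−j₂=5  J−j₁+j₂=1  j₁+j₂+J+1=8
(j₁±m₁, j₂±m₂, J±M) = (1,5,0,2,0,6)
P² = 3600
sum k=0..0:
  [0] +1/120 = 1/120
S = 1/120
C² = P²·S² = 1/4 ; C = +0.500000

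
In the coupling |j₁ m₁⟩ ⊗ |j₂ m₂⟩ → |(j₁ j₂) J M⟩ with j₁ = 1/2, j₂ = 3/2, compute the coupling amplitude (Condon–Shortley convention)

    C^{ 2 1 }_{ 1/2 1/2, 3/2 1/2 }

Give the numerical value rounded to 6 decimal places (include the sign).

+0.866025

j₁+j₂−J=0  J+j₁−j₂=1  J−j₁+j₂=3  j₁+j₂+J+1=5
(j₁±m₁, j₂±m₂, J±M) = (1,0,2,1,3,1)
P² = 3
sum k=0..0:
  [0] +1/2 = 1/2
S = 1/2
C² = P²·S² = 3/4 ; C = +0.866025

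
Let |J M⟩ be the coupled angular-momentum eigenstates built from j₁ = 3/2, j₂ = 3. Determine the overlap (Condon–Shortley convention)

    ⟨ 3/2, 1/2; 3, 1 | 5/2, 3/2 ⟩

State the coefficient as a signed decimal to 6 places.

√[6·2!1!4!/8! · 2!1!4!2!4!1!] = √(576/35)
  +(−1)^0/∏(0,2,1,4,0,0)! = 1/48  (running 1/48)
  +(−1)^1/∏(1,1,0,3,1,1)! = -1/6  (running -7/48)
⟨..|..⟩ = √(576/35)·(-7/48) = -0.591608

-0.591608  (= −√(7/20))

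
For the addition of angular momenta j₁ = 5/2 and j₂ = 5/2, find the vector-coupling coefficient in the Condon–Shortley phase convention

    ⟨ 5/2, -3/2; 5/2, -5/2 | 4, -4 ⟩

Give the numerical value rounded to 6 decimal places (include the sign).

triangle: 1!×4!×4!/10! = 576/3628800
(j±m)!: 1!×4!×0!×5!×0!×8! = 116121600
prefactor² = (2J+1)×Δ×N² = 165888
  k=0: +1/(0!×1!×4!×0!×0!×4!) = 1/576
Σ = 1/576  ⇒  CG² = 165888×1/576² = 1/2
CG = +√(1/2) = +0.707107

+√(1/2) ≈ +0.707107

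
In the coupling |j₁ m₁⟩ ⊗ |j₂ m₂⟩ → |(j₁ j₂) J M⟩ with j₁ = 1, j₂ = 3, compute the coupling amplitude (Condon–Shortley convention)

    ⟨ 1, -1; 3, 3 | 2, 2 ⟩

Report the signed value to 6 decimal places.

+0.845154  (= +√(5/7))

√[5·2!0!4!/7! · 0!2!6!0!4!0!] = √(11520/7)
  +(−1)^2/∏(2,0,0,4,0,0)! = 1/48  (running 1/48)
⟨..|..⟩ = √(11520/7)·(1/48) = +0.845154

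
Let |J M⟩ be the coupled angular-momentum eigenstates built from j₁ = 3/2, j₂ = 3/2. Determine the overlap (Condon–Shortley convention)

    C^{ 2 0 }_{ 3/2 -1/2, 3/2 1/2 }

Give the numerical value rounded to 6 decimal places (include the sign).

j₁+j₂−J=1  J+j₁−j₂=2  J−j₁+j₂=2  j₁+j₂+J+1=6
(j₁±m₁, j₂±m₂, J±M) = (1,2,2,1,2,2)
P² = 4/9
sum k=0..1:
  [0] +1/4 = 1/4
  [1] −1/1 = -1
S = -3/4
C² = P²·S² = 1/4 ; C = -0.500000

−√(1/4) ≈ -0.500000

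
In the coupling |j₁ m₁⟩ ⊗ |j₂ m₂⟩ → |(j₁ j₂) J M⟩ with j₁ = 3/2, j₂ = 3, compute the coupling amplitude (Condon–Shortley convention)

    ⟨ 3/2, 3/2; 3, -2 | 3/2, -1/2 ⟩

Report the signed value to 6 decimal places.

√[4·3!0!3!/7! · 3!0!1!5!1!2!] = √(288/7)
  +(−1)^0/∏(0,3,0,1,0,2)! = 1/12  (running 1/12)
⟨..|..⟩ = √(288/7)·(1/12) = +0.534522

+√(2/7) = +0.534522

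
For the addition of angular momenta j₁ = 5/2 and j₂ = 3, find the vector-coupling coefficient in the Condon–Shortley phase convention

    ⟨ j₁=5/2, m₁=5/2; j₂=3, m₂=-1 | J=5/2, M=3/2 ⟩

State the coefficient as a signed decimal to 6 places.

+0.534522

triangle: 3!×2!×3!/9! = 72/362880
(j±m)!: 5!×0!×2!×4!×4!×1! = 138240
prefactor² = (2J+1)×Δ×N² = 1152/7
  k=0: +1/(0!×3!×0!×2!×2!×1!) = 1/24
Σ = 1/24  ⇒  CG² = 1152/7×1/24² = 2/7
CG = +√(2/7) = +0.534522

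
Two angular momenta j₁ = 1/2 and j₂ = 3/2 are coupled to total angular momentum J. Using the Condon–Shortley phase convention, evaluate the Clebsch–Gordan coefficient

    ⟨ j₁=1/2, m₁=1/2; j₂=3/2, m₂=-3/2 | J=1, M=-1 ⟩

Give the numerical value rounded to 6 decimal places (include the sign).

√[3·1!0!2!/4! · 1!0!0!3!0!2!] = √(3)
  +(−1)^0/∏(0,1,0,0,0,2)! = 1/2  (running 1/2)
⟨..|..⟩ = √(3)·(1/2) = +0.866025

+√(3/4) ≈ +0.866025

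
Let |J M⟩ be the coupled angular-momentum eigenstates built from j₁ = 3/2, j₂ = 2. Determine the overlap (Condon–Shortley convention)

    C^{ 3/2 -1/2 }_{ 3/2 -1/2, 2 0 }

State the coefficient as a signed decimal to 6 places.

√[4·2!1!2!/6! · 1!2!2!2!1!2!] = √(16/45)
  +(−1)^1/∏(1,1,1,1,0,1)! = -1  (running -1)
  +(−1)^2/∏(2,0,0,0,1,2)! = 1/4  (running -3/4)
⟨..|..⟩ = √(16/45)·(-3/4) = -0.447214

−√(1/5) = -0.447214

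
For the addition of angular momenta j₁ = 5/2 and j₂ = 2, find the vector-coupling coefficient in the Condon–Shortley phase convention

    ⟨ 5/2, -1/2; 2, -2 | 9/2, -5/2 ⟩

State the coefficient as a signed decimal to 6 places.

+√(5/18) ≈ +0.527046

triangle: 0!*5!*4!/10! = 2880/3628800
(j±m)!: 2!*3!*0!*4!*2!*7! = 2903040
prefactor² = (2J+1)*Δ*N² = 23040
  k=0: +1/(0!*0!*3!*0!*2!*4!) = 1/288
Σ = 1/288  ⇒  CG² = 23040*1/288² = 5/18
CG = +√(5/18) = +0.527046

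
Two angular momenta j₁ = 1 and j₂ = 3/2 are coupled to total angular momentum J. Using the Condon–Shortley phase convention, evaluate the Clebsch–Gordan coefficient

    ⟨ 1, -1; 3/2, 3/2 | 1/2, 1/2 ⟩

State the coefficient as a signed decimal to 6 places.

triangle: 2!*0!*1!/4! = 2/24
(j±m)!: 0!*2!*3!*0!*1!*0! = 12
prefactor² = (2J+1)*Δ*N² = 2
  k=2: +1/(2!*0!*0!*1!*0!*0!) = 1/2
Σ = 1/2  ⇒  CG² = 2*1/2² = 1/2
CG = +√(1/2) = +0.707107

+√(1/2) = +0.707107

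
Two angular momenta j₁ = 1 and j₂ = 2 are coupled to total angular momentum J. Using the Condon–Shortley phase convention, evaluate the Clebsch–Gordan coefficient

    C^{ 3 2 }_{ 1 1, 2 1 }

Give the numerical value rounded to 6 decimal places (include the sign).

+√(2/3) ≈ +0.816497

j₁+j₂−J=0  J+j₁−j₂=2  J−j₁+j₂=4  j₁+j₂+J+1=7
(j₁±m₁, j₂±m₂, J±M) = (2,0,3,1,5,1)
P² = 96
sum k=0..0:
  [0] +1/12 = 1/12
S = 1/12
C² = P²·S² = 2/3 ; C = +0.816497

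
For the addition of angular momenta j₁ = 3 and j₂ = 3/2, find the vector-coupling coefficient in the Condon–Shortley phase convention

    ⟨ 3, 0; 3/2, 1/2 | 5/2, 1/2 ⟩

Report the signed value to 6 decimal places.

triangle: 2!×4!×1!/8! = 48/40320
(j±m)!: 3!×3!×2!×1!×3!×2! = 864
prefactor² = (2J+1)×Δ×N² = 216/35
  k=1: −1/(1!×1!×2!×1!×2!×0!) = -1/4
  k=2: +1/(2!×0!×1!×0!×3!×1!) = 1/12
Σ = -1/6  ⇒  CG² = 216/35×(-1/6)² = 6/35
CG = −√(6/35) = -0.414039

−√(6/35) = -0.414039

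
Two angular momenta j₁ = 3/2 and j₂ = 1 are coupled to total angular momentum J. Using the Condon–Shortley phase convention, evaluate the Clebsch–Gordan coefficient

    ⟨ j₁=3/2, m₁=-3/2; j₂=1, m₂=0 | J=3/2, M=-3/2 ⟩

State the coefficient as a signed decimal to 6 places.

j₁+j₂−J=1  J+j₁−j₂=2  J−j₁+j₂=1  j₁+j₂+J+1=5
(j₁±m₁, j₂±m₂, J±M) = (0,3,1,1,0,3)
P² = 12/5
sum k=1..1:
  [1] −1/2 = -1/2
S = -1/2
C² = P²·S² = 3/5 ; C = -0.774597

−√(3/5) = -0.774597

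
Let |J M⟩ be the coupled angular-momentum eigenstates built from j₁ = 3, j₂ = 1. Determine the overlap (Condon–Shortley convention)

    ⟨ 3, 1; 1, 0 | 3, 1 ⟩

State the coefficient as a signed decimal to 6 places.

√[7·1!5!1!/8! · 4!2!1!1!4!2!] = √(48)
  +(−1)^0/∏(0,1,2,1,3,0)! = 1/12  (running 1/12)
  +(−1)^1/∏(1,0,1,0,4,1)! = -1/24  (running 1/24)
⟨..|..⟩ = √(48)·(1/24) = +0.288675

+0.288675  (= +√(1/12))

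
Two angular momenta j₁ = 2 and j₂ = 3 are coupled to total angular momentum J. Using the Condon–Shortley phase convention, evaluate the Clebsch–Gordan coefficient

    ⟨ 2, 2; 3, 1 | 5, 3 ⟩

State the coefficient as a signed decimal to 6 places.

j₁+j₂−J=0  J+j₁−j₂=4  J−j₁+j₂=6  j₁+j₂+J+1=11
(j₁±m₁, j₂±m₂, J±M) = (4,0,4,2,8,2)
P² = 442368
sum k=0..0:
  [0] +1/1152 = 1/1152
S = 1/1152
C² = P²·S² = 1/3 ; C = +0.577350

+0.577350  (= +√(1/3))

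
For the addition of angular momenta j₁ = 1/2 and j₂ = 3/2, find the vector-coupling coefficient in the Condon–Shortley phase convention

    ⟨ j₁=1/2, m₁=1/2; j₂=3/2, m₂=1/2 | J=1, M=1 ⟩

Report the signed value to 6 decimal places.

+0.500000  (= +√(1/4))

triangle: 1!·0!·2!/4! = 2/24
(j±m)!: 1!·0!·2!·1!·2!·0! = 4
prefactor² = (2J+1)·Δ·N² = 1
  k=0: +1/(0!·1!·0!·2!·0!·0!) = 1/2
Σ = 1/2  ⇒  CG² = 1·1/2² = 1/4
CG = +√(1/4) = +0.500000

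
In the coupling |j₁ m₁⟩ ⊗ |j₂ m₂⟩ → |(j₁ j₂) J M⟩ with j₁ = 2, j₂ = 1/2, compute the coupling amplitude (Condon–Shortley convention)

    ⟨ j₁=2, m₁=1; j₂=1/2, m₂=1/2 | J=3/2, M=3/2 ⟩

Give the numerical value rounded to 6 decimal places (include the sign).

triangle: 1!·3!·0!/5! = 6/120
(j±m)!: 3!·1!·1!·0!·3!·0! = 36
prefactor² = (2J+1)·Δ·N² = 36/5
  k=1: −1/(1!·0!·0!·0!·3!·0!) = -1/6
Σ = -1/6  ⇒  CG² = 36/5·(-1/6)² = 1/5
CG = −√(1/5) = -0.447214

−√(1/5) ≈ -0.447214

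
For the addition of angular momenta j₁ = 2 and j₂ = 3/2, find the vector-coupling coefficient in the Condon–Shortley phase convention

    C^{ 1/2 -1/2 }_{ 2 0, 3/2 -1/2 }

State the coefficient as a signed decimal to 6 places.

j₁+j₂−J=3  J+j₁−j₂=1  J−j₁+j₂=0  j₁+j₂+J+1=5
(j₁±m₁, j₂±m₂, J±M) = (2,2,1,2,0,1)
P² = 4/5
sum k=1..1:
  [1] −1/2 = -1/2
S = -1/2
C² = P²·S² = 1/5 ; C = -0.447214

−√(1/5) ≈ -0.447214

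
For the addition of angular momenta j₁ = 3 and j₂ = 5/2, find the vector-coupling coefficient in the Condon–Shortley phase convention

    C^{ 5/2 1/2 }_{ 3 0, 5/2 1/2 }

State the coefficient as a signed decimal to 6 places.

+√(8/105) = +0.276026

triangle: 3!*3!*2!/9! = 72/362880
(j±m)!: 3!*3!*3!*2!*3!*2! = 5184
prefactor² = (2J+1)*Δ*N² = 216/35
  k=1: −1/(1!*2!*2!*2!*1!*0!) = -1/8
  k=2: +1/(2!*1!*1!*1!*2!*1!) = 1/4
  k=3: −1/(3!*0!*0!*0!*3!*2!) = -1/72
Σ = 1/9  ⇒  CG² = 216/35*1/9² = 8/105
CG = +√(8/105) = +0.276026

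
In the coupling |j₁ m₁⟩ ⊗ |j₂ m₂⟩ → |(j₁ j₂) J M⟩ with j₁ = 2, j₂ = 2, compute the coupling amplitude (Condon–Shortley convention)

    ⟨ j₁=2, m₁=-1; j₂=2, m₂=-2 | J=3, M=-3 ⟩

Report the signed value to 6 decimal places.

j₁+j₂−J=1  J+j₁−j₂=3  J−j₁+j₂=3  j₁+j₂+J+1=8
(j₁±m₁, j₂±m₂, J±M) = (1,3,0,4,0,6)
P² = 648
sum k=0..0:
  [0] +1/36 = 1/36
S = 1/36
C² = P²·S² = 1/2 ; C = +0.707107

+√(1/2) ≈ +0.707107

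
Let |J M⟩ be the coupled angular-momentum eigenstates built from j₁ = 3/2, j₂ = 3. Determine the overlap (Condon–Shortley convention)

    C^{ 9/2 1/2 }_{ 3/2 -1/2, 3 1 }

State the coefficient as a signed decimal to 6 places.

j₁+j₂−J=0  J+j₁−j₂=3  J−j₁+j₂=6  j₁+j₂+J+1=10
(j₁±m₁, j₂±m₂, J±M) = (1,2,4,2,5,4)
P² = 23040/7
sum k=0..0:
  [0] +1/96 = 1/96
S = 1/96
C² = P²·S² = 5/14 ; C = +0.597614

+√(5/14) = +0.597614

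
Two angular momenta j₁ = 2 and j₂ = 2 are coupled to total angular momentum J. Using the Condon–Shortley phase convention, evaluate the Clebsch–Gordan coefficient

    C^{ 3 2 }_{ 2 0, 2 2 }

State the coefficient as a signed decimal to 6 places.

√[7·1!3!3!/8! · 2!2!4!0!5!1!] = √(72)
  +(−1)^1/∏(1,0,1,3,2,0)! = -1/12  (running -1/12)
⟨..|..⟩ = √(72)·(-1/12) = -0.707107

-0.707107  (= −√(1/2))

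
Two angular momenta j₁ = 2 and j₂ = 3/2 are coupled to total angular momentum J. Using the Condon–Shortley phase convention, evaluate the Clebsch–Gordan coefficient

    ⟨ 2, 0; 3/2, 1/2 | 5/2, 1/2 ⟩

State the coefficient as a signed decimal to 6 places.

j₁+j₂−J=1  J+j₁−j₂=3  J−j₁+j₂=2  j₁+j₂+J+1=7
(j₁±m₁, j₂±m₂, J±M) = (2,2,2,1,3,2)
P² = 48/35
sum k=0..1:
  [0] +1/4 = 1/4
  [1] −1/2 = -1/2
S = -1/4
C² = P²·S² = 3/35 ; C = -0.292770

−√(3/35) = -0.292770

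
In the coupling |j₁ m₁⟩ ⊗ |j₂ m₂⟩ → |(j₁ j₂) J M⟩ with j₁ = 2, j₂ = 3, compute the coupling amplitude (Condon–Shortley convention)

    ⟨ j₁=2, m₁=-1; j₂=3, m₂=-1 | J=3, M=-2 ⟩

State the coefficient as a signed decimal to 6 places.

−√(1/4) = -0.500000

√[7·2!2!4!/9! · 1!3!2!4!1!5!] = √(64)
  +(−1)^1/∏(1,1,2,1,0,3)! = -1/12  (running -1/12)
  +(−1)^2/∏(2,0,1,0,1,4)! = 1/48  (running -1/16)
⟨..|..⟩ = √(64)·(-1/16) = -0.500000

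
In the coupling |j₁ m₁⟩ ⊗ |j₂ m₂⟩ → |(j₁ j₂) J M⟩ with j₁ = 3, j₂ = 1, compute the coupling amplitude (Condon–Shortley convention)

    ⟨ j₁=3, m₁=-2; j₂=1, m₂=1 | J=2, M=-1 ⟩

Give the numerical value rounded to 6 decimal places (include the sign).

triangle: 2!×4!×0!/7! = 48/5040
(j±m)!: 1!×5!×2!×0!×1!×3! = 1440
prefactor² = (2J+1)×Δ×N² = 480/7
  k=2: +1/(2!×0!×3!×0!×1!×0!) = 1/12
Σ = 1/12  ⇒  CG² = 480/7×1/12² = 10/21
CG = +√(10/21) = +0.690066

+√(10/21) = +0.690066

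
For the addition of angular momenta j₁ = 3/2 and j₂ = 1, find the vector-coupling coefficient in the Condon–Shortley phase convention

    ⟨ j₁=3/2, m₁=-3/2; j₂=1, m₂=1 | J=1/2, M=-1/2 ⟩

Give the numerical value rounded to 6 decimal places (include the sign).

√[2·2!1!0!/4! · 0!3!2!0!0!1!] = √(2)
  +(−1)^2/∏(2,0,1,0,0,0)! = 1/2  (running 1/2)
⟨..|..⟩ = √(2)·(1/2) = +0.707107

+√(1/2) = +0.707107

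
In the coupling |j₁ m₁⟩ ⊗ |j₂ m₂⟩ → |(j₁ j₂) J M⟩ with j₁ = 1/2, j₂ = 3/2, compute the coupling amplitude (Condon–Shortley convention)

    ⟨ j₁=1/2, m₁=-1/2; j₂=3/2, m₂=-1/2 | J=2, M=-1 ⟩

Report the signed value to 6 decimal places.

j₁+j₂−J=0  J+j₁−j₂=1  J−j₁+j₂=3  j₁+j₂+J+1=5
(j₁±m₁, j₂±m₂, J±M) = (0,1,1,2,1,3)
P² = 3
sum k=0..0:
  [0] +1/2 = 1/2
S = 1/2
C² = P²·S² = 3/4 ; C = +0.866025

+0.866025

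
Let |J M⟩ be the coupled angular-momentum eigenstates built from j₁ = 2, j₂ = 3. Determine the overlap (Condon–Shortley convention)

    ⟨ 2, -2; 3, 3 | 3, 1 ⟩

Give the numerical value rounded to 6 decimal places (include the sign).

+√(1/6) = +0.408248

√[7·2!2!4!/9! · 0!4!6!0!4!2!] = √(1536)
  +(−1)^2/∏(2,0,2,4,0,0)! = 1/96  (running 1/96)
⟨..|..⟩ = √(1536)·(1/96) = +0.408248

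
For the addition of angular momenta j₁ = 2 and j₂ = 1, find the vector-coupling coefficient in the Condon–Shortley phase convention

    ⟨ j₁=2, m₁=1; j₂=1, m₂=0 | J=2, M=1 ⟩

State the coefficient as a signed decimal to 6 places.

√[5·1!3!1!/6! · 3!1!1!1!3!1!] = √(3/2)
  +(−1)^0/∏(0,1,1,1,2,0)! = 1/2  (running 1/2)
  +(−1)^1/∏(1,0,0,0,3,1)! = -1/6  (running 1/3)
⟨..|..⟩ = √(3/2)·(1/3) = +0.408248

+0.408248  (= +√(1/6))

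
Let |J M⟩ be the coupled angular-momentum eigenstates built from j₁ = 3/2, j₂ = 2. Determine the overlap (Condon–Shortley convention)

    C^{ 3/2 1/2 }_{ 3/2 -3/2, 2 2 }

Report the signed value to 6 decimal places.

+√(2/5) ≈ +0.632456

√[4·2!1!2!/6! · 0!3!4!0!2!1!] = √(32/5)
  +(−1)^2/∏(2,0,1,2,0,0)! = 1/4  (running 1/4)
⟨..|..⟩ = √(32/5)·(1/4) = +0.632456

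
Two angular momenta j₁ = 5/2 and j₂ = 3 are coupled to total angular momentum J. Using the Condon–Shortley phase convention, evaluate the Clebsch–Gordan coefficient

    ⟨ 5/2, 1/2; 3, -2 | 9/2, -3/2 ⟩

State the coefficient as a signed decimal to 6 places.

+0.604815

triangle: 1!·4!·5!/11! = 2880/39916800
(j±m)!: 3!·2!·1!·5!·3!·6! = 6220800
prefactor² = (2J+1)·Δ·N² = 345600/77
  k=0: +1/(0!·1!·2!·1!·2!·4!) = 1/96
  k=1: −1/(1!·0!·1!·0!·3!·5!) = -1/720
Σ = 13/1440  ⇒  CG² = 345600/77·13/1440² = 169/462
CG = +√(169/462) = +0.604815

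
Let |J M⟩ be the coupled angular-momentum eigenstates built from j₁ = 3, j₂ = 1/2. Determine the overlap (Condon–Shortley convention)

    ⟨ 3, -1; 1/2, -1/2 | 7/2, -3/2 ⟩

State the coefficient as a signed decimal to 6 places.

+√(5/7) ≈ +0.845154

triangle: 0!×6!×1!/8! = 720/40320
(j±m)!: 2!×4!×0!×1!×2!×5! = 11520
prefactor² = (2J+1)×Δ×N² = 11520/7
  k=0: +1/(0!×0!×4!×0!×2!×1!) = 1/48
Σ = 1/48  ⇒  CG² = 11520/7×1/48² = 5/7
CG = +√(5/7) = +0.845154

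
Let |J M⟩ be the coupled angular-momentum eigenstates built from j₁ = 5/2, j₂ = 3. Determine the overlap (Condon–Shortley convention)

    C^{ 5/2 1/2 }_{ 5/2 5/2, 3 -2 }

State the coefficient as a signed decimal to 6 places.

+√(5/14) = +0.597614

j₁+j₂−J=3  J+j₁−j₂=2  J−j₁+j₂=3  j₁+j₂+J+1=9
(j₁±m₁, j₂±m₂, J±M) = (5,0,1,5,3,2)
P² = 1440/7
sum k=0..0:
  [0] +1/24 = 1/24
S = 1/24
C² = P²·S² = 5/14 ; C = +0.597614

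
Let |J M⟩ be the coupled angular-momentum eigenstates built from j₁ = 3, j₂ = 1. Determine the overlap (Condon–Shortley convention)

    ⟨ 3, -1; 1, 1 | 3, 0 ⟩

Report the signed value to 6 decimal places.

-0.707107

j₁+j₂−J=1  J+j₁−j₂=5  J−j₁+j₂=1  j₁+j₂+J+1=8
(j₁±m₁, j₂±m₂, J±M) = (2,4,2,0,3,3)
P² = 72
sum k=1..1:
  [1] −1/12 = -1/12
S = -1/12
C² = P²·S² = 1/2 ; C = -0.707107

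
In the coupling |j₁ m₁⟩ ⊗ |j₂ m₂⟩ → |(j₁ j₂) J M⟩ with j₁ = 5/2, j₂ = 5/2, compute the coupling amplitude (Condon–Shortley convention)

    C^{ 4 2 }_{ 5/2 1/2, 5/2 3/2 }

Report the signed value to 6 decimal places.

−√(5/28) = -0.422577

triangle: 1!*4!*4!/10! = 576/3628800
(j±m)!: 3!*2!*4!*1!*6!*2! = 414720
prefactor² = (2J+1)*Δ*N² = 20736/35
  k=0: +1/(0!*1!*2!*4!*2!*0!) = 1/96
  k=1: −1/(1!*0!*1!*3!*3!*1!) = -1/36
Σ = -5/288  ⇒  CG² = 20736/35*(-5/288)² = 5/28
CG = −√(5/28) = -0.422577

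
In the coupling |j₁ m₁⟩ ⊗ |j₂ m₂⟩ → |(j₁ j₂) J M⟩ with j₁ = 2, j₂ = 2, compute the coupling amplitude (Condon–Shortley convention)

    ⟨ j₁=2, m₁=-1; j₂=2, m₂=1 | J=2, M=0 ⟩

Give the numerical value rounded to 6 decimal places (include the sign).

+√(1/14) ≈ +0.267261

j₁+j₂−J=2  J+j₁−j₂=2  J−j₁+j₂=2  j₁+j₂+J+1=7
(j₁±m₁, j₂±m₂, J±M) = (1,3,3,1,2,2)
P² = 8/7
sum k=1..2:
  [1] −1/4 = -1/4
  [2] +1/2 = 1/2
S = 1/4
C² = P²·S² = 1/14 ; C = +0.267261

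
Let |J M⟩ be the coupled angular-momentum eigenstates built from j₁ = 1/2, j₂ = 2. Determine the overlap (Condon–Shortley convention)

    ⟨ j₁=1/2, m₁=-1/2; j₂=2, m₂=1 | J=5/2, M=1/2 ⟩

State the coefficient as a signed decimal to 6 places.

+√(2/5) = +0.632456

j₁+j₂−J=0  J+j₁−j₂=1  J−j₁+j₂=4  j₁+j₂+J+1=6
(j₁±m₁, j₂±m₂, J±M) = (0,1,3,1,3,2)
P² = 72/5
sum k=0..0:
  [0] +1/6 = 1/6
S = 1/6
C² = P²·S² = 2/5 ; C = +0.632456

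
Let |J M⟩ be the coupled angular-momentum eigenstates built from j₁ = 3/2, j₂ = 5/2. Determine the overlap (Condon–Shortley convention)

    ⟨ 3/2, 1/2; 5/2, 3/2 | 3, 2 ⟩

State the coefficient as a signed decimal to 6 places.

-0.288675

j₁+j₂−J=1  J+j₁−j₂=2  J−j₁+j₂=4  j₁+j₂+J+1=8
(j₁±m₁, j₂±m₂, J±M) = (2,1,4,1,5,1)
P² = 48
sum k=0..1:
  [0] +1/24 = 1/24
  [1] −1/12 = -1/12
S = -1/24
C² = P²·S² = 1/12 ; C = -0.288675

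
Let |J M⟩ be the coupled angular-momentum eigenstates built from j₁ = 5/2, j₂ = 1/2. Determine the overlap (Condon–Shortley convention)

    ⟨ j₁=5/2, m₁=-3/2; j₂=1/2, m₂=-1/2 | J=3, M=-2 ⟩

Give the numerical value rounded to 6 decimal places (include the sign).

√[7·0!5!1!/7! · 1!4!0!1!1!5!] = √(480)
  +(−1)^0/∏(0,0,4,0,1,1)! = 1/24  (running 1/24)
⟨..|..⟩ = √(480)·(1/24) = +0.912871

+0.912871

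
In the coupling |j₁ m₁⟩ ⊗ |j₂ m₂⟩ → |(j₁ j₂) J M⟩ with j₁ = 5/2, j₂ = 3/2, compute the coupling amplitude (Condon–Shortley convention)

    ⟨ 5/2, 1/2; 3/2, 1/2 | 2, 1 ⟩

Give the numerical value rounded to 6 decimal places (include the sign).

triangle: 2!·3!·1!/7! = 12/5040
(j±m)!: 3!·2!·2!·1!·3!·1! = 144
prefactor² = (2J+1)·Δ·N² = 12/7
  k=1: −1/(1!·1!·1!·1!·2!·0!) = -1/2
  k=2: +1/(2!·0!·0!·0!·3!·1!) = 1/12
Σ = -5/12  ⇒  CG² = 12/7·(-5/12)² = 25/84
CG = −√(25/84) = -0.545545

−√(25/84) ≈ -0.545545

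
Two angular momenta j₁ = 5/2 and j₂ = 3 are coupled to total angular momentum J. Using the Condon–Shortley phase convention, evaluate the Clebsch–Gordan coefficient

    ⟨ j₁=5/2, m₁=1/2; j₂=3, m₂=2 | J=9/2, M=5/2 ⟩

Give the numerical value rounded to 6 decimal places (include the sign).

−√(49/198) = -0.497468

j₁+j₂−J=1  J+j₁−j₂=4  J−j₁+j₂=5  j₁+j₂+J+1=11
(j₁±m₁, j₂±m₂, J±M) = (3,2,5,1,7,2)
P² = 115200/11
sum k=0..1:
  [0] +1/480 = 1/480
  [1] −1/144 = -1/144
S = -7/1440
C² = P²·S² = 49/198 ; C = -0.497468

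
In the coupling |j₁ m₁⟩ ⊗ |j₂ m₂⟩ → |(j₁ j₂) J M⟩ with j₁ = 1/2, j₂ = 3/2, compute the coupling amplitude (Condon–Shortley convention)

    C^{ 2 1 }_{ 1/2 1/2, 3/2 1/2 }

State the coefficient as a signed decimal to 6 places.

√[5·0!1!3!/5! · 1!0!2!1!3!1!] = √(3)
  +(−1)^0/∏(0,0,0,2,1,1)! = 1/2  (running 1/2)
⟨..|..⟩ = √(3)·(1/2) = +0.866025

+√(3/4) = +0.866025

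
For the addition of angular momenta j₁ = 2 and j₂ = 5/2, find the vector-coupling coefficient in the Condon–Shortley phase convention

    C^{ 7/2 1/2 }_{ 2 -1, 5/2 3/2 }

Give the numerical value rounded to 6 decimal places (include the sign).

−√(121/315) ≈ -0.619780

triangle: 1!*3!*4!/9! = 144/362880
(j±m)!: 1!*3!*4!*1!*4!*3! = 20736
prefactor² = (2J+1)*Δ*N² = 2304/35
  k=0: +1/(0!*1!*3!*4!*0!*0!) = 1/144
  k=1: −1/(1!*0!*2!*3!*1!*1!) = -1/12
Σ = -11/144  ⇒  CG² = 2304/35*(-11/144)² = 121/315
CG = −√(121/315) = -0.619780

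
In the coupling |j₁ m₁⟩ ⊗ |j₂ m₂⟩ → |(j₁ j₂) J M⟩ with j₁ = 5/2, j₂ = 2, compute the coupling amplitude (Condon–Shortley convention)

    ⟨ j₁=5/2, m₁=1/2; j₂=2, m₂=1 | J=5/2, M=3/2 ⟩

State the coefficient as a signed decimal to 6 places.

−√(6/35) ≈ -0.414039

√[6·2!3!2!/8! · 3!2!3!1!4!1!] = √(216/35)
  +(−1)^1/∏(1,1,1,2,2,0)! = -1/4  (running -1/4)
  +(−1)^2/∏(2,0,0,1,3,1)! = 1/12  (running -1/6)
⟨..|..⟩ = √(216/35)·(-1/6) = -0.414039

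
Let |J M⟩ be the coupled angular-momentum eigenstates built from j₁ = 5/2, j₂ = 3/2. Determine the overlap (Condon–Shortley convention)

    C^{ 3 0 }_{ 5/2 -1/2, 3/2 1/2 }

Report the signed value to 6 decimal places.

j₁+j₂−J=1  J+j₁−j₂=4  J−j₁+j₂=2  j₁+j₂+J+1=8
(j₁±m₁, j₂±m₂, J±M) = (2,3,2,1,3,3)
P² = 36/5
sum k=0..1:
  [0] +1/12 = 1/12
  [1] −1/4 = -1/4
S = -1/6
C² = P²·S² = 1/5 ; C = -0.447214

−√(1/5) ≈ -0.447214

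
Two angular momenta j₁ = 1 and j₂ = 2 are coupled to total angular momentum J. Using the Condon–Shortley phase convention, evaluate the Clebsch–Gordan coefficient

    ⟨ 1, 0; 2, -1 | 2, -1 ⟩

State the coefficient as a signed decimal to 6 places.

+√(1/6) = +0.408248

√[5·1!1!3!/6! · 1!1!1!3!1!3!] = √(3/2)
  +(−1)^0/∏(0,1,1,1,0,2)! = 1/2  (running 1/2)
  +(−1)^1/∏(1,0,0,0,1,3)! = -1/6  (running 1/3)
⟨..|..⟩ = √(3/2)·(1/3) = +0.408248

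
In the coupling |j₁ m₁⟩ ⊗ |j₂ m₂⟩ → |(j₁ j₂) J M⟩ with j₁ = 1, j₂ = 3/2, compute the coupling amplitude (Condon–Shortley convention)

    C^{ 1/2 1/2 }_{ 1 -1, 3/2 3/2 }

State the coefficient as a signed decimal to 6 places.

j₁+j₂−J=2  J+j₁−j₂=0  J−j₁+j₂=1  j₁+j₂+J+1=4
(j₁±m₁, j₂±m₂, J±M) = (0,2,3,0,1,0)
P² = 2
sum k=2..2:
  [2] +1/2 = 1/2
S = 1/2
C² = P²·S² = 1/2 ; C = +0.707107

+√(1/2) = +0.707107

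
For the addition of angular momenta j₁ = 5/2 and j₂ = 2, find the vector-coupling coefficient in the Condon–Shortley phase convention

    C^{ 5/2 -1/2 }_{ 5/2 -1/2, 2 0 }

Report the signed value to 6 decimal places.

-0.478091  (= −√(8/35))

√[6·2!3!2!/8! · 2!3!2!2!2!3!] = √(72/35)
  +(−1)^0/∏(0,2,3,2,0,0)! = 1/24  (running 1/24)
  +(−1)^1/∏(1,1,2,1,1,1)! = -1/2  (running -11/24)
  +(−1)^2/∏(2,0,1,0,2,2)! = 1/8  (running -1/3)
⟨..|..⟩ = √(72/35)·(-1/3) = -0.478091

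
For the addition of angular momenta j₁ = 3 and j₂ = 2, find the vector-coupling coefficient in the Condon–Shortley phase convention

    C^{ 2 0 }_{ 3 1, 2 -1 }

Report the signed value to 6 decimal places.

√[5·3!3!1!/8! · 4!2!1!3!2!2!] = √(36/7)
  +(−1)^0/∏(0,3,2,1,1,0)! = 1/12  (running 1/12)
  +(−1)^1/∏(1,2,1,0,2,1)! = -1/4  (running -1/6)
⟨..|..⟩ = √(36/7)·(-1/6) = -0.377964

−√(1/7) ≈ -0.377964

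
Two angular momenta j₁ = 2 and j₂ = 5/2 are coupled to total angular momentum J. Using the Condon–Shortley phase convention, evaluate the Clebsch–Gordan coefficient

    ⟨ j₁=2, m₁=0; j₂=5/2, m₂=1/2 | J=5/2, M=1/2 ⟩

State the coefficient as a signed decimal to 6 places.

-0.478091  (= −√(8/35))

j₁+j₂−J=2  J+j₁−j₂=2  J−j₁+j₂=3  j₁+j₂+J+1=8
(j₁±m₁, j₂±m₂, J±M) = (2,2,3,2,3,2)
P² = 72/35
sum k=0..2:
  [0] +1/24 = 1/24
  [1] −1/2 = -1/2
  [2] +1/8 = 1/8
S = -1/3
C² = P²·S² = 8/35 ; C = -0.478091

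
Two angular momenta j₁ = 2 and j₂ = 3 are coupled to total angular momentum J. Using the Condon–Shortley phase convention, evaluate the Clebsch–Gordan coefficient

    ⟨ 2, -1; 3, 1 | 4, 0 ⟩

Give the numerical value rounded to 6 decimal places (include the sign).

triangle: 1!*3!*5!/10! = 720/3628800
(j±m)!: 1!*3!*4!*2!*4!*4! = 165888
prefactor² = (2J+1)*Δ*N² = 10368/35
  k=0: +1/(0!*1!*3!*4!*0!*1!) = 1/144
  k=1: −1/(1!*0!*2!*3!*1!*2!) = -1/24
Σ = -5/144  ⇒  CG² = 10368/35*(-5/144)² = 5/14
CG = −√(5/14) = -0.597614

-0.597614  (= −√(5/14))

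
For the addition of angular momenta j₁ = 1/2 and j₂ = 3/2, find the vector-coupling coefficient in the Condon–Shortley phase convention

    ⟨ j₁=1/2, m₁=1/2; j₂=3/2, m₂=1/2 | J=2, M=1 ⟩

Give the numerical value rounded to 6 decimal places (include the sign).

triangle: 0!*1!*3!/5! = 6/120
(j±m)!: 1!*0!*2!*1!*3!*1! = 12
prefactor² = (2J+1)*Δ*N² = 3
  k=0: +1/(0!*0!*0!*2!*1!*1!) = 1/2
Σ = 1/2  ⇒  CG² = 3*1/2² = 3/4
CG = +√(3/4) = +0.866025

+√(3/4) = +0.866025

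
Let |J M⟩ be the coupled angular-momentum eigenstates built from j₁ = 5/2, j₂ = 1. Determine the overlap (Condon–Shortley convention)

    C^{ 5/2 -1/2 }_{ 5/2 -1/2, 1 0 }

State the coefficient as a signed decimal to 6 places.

j₁+j₂−J=1  J+j₁−j₂=4  J−j₁+j₂=1  j₁+j₂+J+1=7
(j₁±m₁, j₂±m₂, J±M) = (2,3,1,1,2,3)
P² = 144/35
sum k=0..1:
  [0] +1/6 = 1/6
  [1] −1/4 = -1/4
S = -1/12
C² = P²·S² = 1/35 ; C = -0.169031

-0.169031  (= −√(1/35))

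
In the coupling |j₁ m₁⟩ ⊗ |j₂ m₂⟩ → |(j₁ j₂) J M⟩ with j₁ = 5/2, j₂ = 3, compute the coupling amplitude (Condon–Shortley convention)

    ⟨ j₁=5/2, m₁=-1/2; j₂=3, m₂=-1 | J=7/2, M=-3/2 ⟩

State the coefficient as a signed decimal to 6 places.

triangle: 2!×3!×4!/10! = 288/3628800
(j±m)!: 2!×3!×2!×4!×2!×5! = 138240
prefactor² = (2J+1)×Δ×N² = 3072/35
  k=0: +1/(0!×2!×3!×2!×0!×2!) = 1/48
  k=1: −1/(1!×1!×2!×1!×1!×3!) = -1/12
  k=2: +1/(2!×0!×1!×0!×2!×4!) = 1/96
Σ = -5/96  ⇒  CG² = 3072/35×(-5/96)² = 5/21
CG = −√(5/21) = -0.487950

-0.487950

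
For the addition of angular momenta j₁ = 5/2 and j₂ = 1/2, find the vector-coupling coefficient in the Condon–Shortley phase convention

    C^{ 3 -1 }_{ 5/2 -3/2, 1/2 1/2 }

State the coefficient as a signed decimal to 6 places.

j₁+j₂−J=0  J+j₁−j₂=5  J−j₁+j₂=1  j₁+j₂+J+1=7
(j₁±m₁, j₂±m₂, J±M) = (1,4,1,0,2,4)
P² = 192
sum k=0..0:
  [0] +1/24 = 1/24
S = 1/24
C² = P²·S² = 1/3 ; C = +0.577350

+√(1/3) = +0.577350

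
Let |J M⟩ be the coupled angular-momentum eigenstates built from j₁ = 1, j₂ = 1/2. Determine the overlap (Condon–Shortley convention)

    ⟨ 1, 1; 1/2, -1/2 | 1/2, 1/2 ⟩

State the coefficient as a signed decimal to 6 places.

+0.816497  (= +√(2/3))

j₁+j₂−J=1  J+j₁−j₂=1  J−j₁+j₂=0  j₁+j₂+J+1=3
(j₁±m₁, j₂±m₂, J±M) = (2,0,0,1,1,0)
P² = 2/3
sum k=0..0:
  [0] +1/1 = 1
S = 1
C² = P²·S² = 2/3 ; C = +0.816497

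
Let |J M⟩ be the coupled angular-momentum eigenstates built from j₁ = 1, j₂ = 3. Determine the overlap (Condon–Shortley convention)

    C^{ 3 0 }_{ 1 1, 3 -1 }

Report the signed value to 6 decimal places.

+√(1/2) ≈ +0.707107

j₁+j₂−J=1  J+j₁−j₂=1  J−j₁+j₂=5  j₁+j₂+J+1=8
(j₁±m₁, j₂±m₂, J±M) = (2,0,2,4,3,3)
P² = 72
sum k=0..0:
  [0] +1/12 = 1/12
S = 1/12
C² = P²·S² = 1/2 ; C = +0.707107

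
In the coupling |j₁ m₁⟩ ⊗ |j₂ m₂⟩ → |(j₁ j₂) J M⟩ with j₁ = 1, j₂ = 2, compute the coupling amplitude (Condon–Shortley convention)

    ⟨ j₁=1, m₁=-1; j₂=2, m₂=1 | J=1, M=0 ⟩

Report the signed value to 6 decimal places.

+√(3/10) = +0.547723

j₁+j₂−J=2  J+j₁−j₂=0  J−j₁+j₂=2  j₁+j₂+J+1=5
(j₁±m₁, j₂±m₂, J±M) = (0,2,3,1,1,1)
P² = 6/5
sum k=2..2:
  [2] +1/2 = 1/2
S = 1/2
C² = P²·S² = 3/10 ; C = +0.547723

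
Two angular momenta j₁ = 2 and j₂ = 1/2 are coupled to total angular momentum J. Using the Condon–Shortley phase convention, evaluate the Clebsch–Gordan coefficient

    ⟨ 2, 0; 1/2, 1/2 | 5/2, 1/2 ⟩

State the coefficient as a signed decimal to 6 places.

+0.774597  (= +√(3/5))

j₁+j₂−J=0  J+j₁−j₂=4  J−j₁+j₂=1  j₁+j₂+J+1=6
(j₁±m₁, j₂±m₂, J±M) = (2,2,1,0,3,2)
P² = 48/5
sum k=0..0:
  [0] +1/4 = 1/4
S = 1/4
C² = P²·S² = 3/5 ; C = +0.774597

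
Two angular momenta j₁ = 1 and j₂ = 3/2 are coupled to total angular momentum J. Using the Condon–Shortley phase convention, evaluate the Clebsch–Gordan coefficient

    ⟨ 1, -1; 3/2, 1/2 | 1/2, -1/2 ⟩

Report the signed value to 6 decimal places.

+0.408248  (= +√(1/6))

√[2·2!0!1!/4! · 0!2!2!1!0!1!] = √(2/3)
  +(−1)^2/∏(2,0,0,0,0,1)! = 1/2  (running 1/2)
⟨..|..⟩ = √(2/3)·(1/2) = +0.408248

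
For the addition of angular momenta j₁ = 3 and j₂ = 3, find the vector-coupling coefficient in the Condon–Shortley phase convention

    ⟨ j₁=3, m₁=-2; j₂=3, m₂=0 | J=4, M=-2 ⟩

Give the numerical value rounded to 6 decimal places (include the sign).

+0.139573  (= +√(3/154))

√[9·2!4!4!/11! · 1!5!3!3!2!6!] = √(124416/77)
  +(−1)^1/∏(1,1,4,2,0,2)! = -1/96  (running -1/96)
  +(−1)^2/∏(2,0,3,1,1,3)! = 1/72  (running 1/288)
⟨..|..⟩ = √(124416/77)·(1/288) = +0.139573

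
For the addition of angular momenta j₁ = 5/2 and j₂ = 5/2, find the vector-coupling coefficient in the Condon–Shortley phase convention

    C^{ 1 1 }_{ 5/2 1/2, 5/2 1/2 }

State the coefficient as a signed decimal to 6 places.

+0.507093

triangle: 4!*1!*1!/7! = 24/5040
(j±m)!: 3!*2!*3!*2!*2!*0! = 288
prefactor² = (2J+1)*Δ*N² = 144/35
  k=2: +1/(2!*2!*0!*1!*1!*0!) = 1/4
Σ = 1/4  ⇒  CG² = 144/35*1/4² = 9/35
CG = +√(9/35) = +0.507093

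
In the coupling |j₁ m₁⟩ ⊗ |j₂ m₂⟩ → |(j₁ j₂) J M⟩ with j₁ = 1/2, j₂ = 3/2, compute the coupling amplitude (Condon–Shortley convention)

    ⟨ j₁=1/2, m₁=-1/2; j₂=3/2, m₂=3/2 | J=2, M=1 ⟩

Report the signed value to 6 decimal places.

j₁+j₂−J=0  J+j₁−j₂=1  J−j₁+j₂=3  j₁+j₂+J+1=5
(j₁±m₁, j₂±m₂, J±M) = (0,1,3,0,3,1)
P² = 9
sum k=0..0:
  [0] +1/6 = 1/6
S = 1/6
C² = P²·S² = 1/4 ; C = +0.500000

+√(1/4) = +0.500000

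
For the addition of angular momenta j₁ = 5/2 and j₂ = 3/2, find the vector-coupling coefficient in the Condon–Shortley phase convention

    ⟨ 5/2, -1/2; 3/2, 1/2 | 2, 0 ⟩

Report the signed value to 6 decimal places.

−√(1/14) ≈ -0.267261

√[5·2!3!1!/7! · 2!3!2!1!2!2!] = √(8/7)
  +(−1)^1/∏(1,1,2,1,1,0)! = -1/2  (running -1/2)
  +(−1)^2/∏(2,0,1,0,2,1)! = 1/4  (running -1/4)
⟨..|..⟩ = √(8/7)·(-1/4) = -0.267261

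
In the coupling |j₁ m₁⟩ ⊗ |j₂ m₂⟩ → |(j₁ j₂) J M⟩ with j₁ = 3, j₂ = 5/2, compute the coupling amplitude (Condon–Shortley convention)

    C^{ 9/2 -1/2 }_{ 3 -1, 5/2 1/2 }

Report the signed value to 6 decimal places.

-0.480500

j₁+j₂−J=1  J+j₁−j₂=5  J−j₁+j₂=4  j₁+j₂+J+1=11
(j₁±m₁, j₂±m₂, J±M) = (2,4,3,2,4,5)
P² = 92160/77
sum k=0..1:
  [0] +1/144 = 1/144
  [1] −1/48 = -1/48
S = -1/72
C² = P²·S² = 160/693 ; C = -0.480500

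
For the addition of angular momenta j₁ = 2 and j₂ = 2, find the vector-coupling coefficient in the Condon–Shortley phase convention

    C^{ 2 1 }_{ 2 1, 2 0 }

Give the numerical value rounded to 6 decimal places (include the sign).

√[5·2!2!2!/7! · 3!1!2!2!3!1!] = √(8/7)
  +(−1)^0/∏(0,2,1,2,1,0)! = 1/4  (running 1/4)
  +(−1)^1/∏(1,1,0,1,2,1)! = -1/2  (running -1/4)
⟨..|..⟩ = √(8/7)·(-1/4) = -0.267261

−√(1/14) = -0.267261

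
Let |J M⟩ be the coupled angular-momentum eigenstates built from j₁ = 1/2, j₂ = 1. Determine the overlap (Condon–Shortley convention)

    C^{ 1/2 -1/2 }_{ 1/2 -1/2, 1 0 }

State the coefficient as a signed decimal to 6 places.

√[2·1!0!1!/3! · 0!1!1!1!0!1!] = √(1/3)
  +(−1)^1/∏(1,0,0,0,0,1)! = -1  (running -1)
⟨..|..⟩ = √(1/3)·(-1) = -0.577350

−√(1/3) = -0.577350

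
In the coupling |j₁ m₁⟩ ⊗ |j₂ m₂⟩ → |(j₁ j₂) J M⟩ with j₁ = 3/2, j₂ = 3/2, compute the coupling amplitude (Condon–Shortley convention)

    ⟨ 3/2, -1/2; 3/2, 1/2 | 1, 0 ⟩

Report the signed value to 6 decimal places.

triangle: 2!×1!×1!/5! = 2/120
(j±m)!: 1!×2!×2!×1!×1!×1! = 4
prefactor² = (2J+1)×Δ×N² = 1/5
  k=1: −1/(1!×1!×1!×1!×0!×0!) = -1
  k=2: +1/(2!×0!×0!×0!×1!×1!) = 1/2
Σ = -1/2  ⇒  CG² = 1/5×(-1/2)² = 1/20
CG = −√(1/20) = -0.223607

−√(1/20) = -0.223607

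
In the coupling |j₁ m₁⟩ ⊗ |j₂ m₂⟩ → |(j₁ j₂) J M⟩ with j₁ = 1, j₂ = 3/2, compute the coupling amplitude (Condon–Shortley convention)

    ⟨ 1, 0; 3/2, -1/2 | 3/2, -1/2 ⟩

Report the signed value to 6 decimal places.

+0.258199  (= +√(1/15))

triangle: 1!*1!*2!/5! = 2/120
(j±m)!: 1!*1!*1!*2!*1!*2! = 4
prefactor² = (2J+1)*Δ*N² = 4/15
  k=0: +1/(0!*1!*1!*1!*0!*1!) = 1
  k=1: −1/(1!*0!*0!*0!*1!*2!) = -1/2
Σ = 1/2  ⇒  CG² = 4/15*1/2² = 1/15
CG = +√(1/15) = +0.258199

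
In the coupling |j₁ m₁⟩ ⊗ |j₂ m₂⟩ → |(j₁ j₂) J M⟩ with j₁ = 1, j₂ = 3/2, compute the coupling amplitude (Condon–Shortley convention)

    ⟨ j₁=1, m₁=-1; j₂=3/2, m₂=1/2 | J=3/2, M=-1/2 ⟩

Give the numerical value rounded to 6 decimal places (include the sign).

triangle: 1!*1!*2!/5! = 2/120
(j±m)!: 0!*2!*2!*1!*1!*2! = 8
prefactor² = (2J+1)*Δ*N² = 8/15
  k=1: −1/(1!*0!*1!*1!*0!*1!) = -1
Σ = -1  ⇒  CG² = 8/15*(-1)² = 8/15
CG = −√(8/15) = -0.730297

-0.730297  (= −√(8/15))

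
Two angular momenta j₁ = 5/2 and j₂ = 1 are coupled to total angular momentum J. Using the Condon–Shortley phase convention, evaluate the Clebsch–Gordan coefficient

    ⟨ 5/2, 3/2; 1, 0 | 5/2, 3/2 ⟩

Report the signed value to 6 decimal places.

triangle: 1!*4!*1!/7! = 24/5040
(j±m)!: 4!*1!*1!*1!*4!*1! = 576
prefactor² = (2J+1)*Δ*N² = 576/35
  k=0: +1/(0!*1!*1!*1!*3!*0!) = 1/6
  k=1: −1/(1!*0!*0!*0!*4!*1!) = -1/24
Σ = 1/8  ⇒  CG² = 576/35*1/8² = 9/35
CG = +√(9/35) = +0.507093

+0.507093  (= +√(9/35))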